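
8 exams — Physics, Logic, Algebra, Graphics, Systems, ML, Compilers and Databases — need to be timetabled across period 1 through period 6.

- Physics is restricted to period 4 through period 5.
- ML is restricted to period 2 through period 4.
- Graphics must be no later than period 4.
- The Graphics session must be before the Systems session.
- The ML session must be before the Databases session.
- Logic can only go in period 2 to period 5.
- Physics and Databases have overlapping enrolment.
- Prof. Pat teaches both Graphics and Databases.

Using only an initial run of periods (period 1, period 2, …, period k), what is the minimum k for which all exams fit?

The precedence chain requires at least 2 distinct periods.
Physics can't be placed before period 4, so the schedule must run through at least period 4.
4 works (last occupied period: period 4): for example Compilers -> period 1, Physics -> period 4, Systems -> period 2, ML -> period 2, Logic -> period 2, Algebra -> period 1, Databases -> period 3, Graphics -> period 1.

4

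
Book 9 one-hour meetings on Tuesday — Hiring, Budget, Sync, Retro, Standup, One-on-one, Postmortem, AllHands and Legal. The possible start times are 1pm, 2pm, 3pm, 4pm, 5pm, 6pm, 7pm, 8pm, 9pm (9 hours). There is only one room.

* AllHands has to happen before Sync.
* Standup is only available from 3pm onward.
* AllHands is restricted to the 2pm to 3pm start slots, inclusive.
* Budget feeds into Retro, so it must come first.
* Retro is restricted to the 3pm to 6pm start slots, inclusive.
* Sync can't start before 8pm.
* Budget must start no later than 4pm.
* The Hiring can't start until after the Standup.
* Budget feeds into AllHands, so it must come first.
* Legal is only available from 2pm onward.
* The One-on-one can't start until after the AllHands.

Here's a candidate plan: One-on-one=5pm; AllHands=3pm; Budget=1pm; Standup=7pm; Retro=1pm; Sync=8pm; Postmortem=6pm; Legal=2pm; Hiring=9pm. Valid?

Invalid. Retro is restricted to the 3pm to 6pm start slots, inclusive.

There is only one room — violated.
Budget must start no later than 4pm — holds.
Standup is only available from 3pm onward — holds.
The Hiring can't start until after the Standup — holds.
AllHands has to happen before Sync — holds.
Legal is only available from 2pm onward — holds.
AllHands is restricted to the 2pm to 3pm start slots, inclusive — holds.
The One-on-one can't start until after the AllHands — holds.
Budget feeds into AllHands, so it must come first — holds.
Retro is restricted to the 3pm to 6pm start slots, inclusive — violated.
Budget feeds into Retro, so it must come first — violated.
Sync can't start before 8pm — holds.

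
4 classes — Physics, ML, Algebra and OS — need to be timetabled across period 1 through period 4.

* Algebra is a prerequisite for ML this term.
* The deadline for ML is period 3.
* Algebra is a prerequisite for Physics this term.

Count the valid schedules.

32

Splitting on Physics: it can be period 2 (8), period 3 (12), period 4 (12). Listing each branch's schedules as (ML, Algebra, OS) by period number:
Physics=period 2: (2,1,1) (2,1,2) (2,1,3) (2,1,4) (3,1,1) (3,1,2) (3,1,3) (3,1,4) — 8.
Physics=period 3: (2,1,1) (2,1,2) (2,1,3) (2,1,4) (3,1,1) (3,1,2) (3,1,3) (3,1,4) (3,2,1) (3,2,2) (3,2,3) (3,2,4) — 12.
Physics=period 4: (2,1,1) (2,1,2) (2,1,3) (2,1,4) (3,1,1) (3,1,2) (3,1,3) (3,1,4) (3,2,1) (3,2,2) (3,2,3) (3,2,4) — 12.
Summing: 8 + 12 + 12 = 32.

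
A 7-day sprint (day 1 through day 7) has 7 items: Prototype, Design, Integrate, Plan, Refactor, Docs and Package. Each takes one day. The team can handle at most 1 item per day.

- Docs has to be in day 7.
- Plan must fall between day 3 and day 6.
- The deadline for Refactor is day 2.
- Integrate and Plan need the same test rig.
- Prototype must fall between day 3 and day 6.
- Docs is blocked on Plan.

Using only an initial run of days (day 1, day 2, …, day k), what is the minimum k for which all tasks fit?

7

The precedence chain requires at least 2 distinct days.
With at most 1 per day and 7 tasks, at least 7 days are needed.
Docs can't be placed before day 7, so the schedule must run through at least day 7.
7 works (last occupied day: day 7): for example Prototype -> day 4; Plan -> day 3; Package -> day 6; Design -> day 2; Integrate -> day 5; Refactor -> day 1; Docs -> day 7.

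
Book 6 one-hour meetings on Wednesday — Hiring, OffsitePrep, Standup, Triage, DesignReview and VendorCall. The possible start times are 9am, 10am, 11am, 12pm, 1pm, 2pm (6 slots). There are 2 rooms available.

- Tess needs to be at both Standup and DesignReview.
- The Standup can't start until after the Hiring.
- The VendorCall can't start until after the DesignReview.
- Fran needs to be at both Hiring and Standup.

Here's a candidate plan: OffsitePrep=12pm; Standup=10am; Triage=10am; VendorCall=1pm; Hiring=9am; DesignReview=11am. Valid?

Valid

There are 2 rooms available — holds.
The VendorCall can't start until after the DesignReview — holds.
The Standup can't start until after the Hiring — holds.
Tess needs to be at both Standup and DesignReview — holds.
Fran needs to be at both Hiring and Standup — holds.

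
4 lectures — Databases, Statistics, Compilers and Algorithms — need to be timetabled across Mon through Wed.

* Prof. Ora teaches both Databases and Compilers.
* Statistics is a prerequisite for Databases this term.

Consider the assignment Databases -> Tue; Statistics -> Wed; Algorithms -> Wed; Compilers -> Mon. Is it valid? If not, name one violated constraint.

Statistics is a prerequisite for Databases this term — violated.
Prof. Ora teaches both Databases and Compilers — holds.

Invalid. Statistics is a prerequisite for Databases this term.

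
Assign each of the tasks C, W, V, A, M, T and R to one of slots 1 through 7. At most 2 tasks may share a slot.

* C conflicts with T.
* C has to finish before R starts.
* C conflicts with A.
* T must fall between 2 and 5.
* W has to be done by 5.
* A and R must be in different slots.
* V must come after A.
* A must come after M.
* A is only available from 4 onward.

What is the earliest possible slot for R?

2

Precedence pushes R to at least 2.
R at 2 is achievable: W=1, A=4, V=5, C=1, T=2, M=3, R=2.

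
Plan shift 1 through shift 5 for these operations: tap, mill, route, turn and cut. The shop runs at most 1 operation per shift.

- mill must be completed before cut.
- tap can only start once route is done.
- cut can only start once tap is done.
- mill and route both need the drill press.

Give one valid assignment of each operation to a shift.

route=shift 1, tap=shift 2, turn=shift 5, mill=shift 3, cut=shift 4

Checking: tap(shift 2) before cut(shift 4); mill(shift 3) before cut(shift 4); route(shift 1) before tap(shift 2); mill(shift 3) != route(shift 1); max 1 per shift (cap 1).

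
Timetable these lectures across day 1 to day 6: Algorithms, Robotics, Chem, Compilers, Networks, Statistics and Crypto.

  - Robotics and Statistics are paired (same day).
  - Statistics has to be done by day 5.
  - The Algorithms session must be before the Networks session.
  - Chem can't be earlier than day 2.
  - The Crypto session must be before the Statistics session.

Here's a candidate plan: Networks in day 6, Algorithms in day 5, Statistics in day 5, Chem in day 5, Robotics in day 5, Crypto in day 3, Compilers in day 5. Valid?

Yes, all constraints hold

Statistics has to be done by day 5 — holds.
Robotics and Statistics are paired (same day) — holds.
The Algorithms session must be before the Networks session — holds.
Chem can't be earlier than day 2 — holds.
The Crypto session must be before the Statistics session — holds.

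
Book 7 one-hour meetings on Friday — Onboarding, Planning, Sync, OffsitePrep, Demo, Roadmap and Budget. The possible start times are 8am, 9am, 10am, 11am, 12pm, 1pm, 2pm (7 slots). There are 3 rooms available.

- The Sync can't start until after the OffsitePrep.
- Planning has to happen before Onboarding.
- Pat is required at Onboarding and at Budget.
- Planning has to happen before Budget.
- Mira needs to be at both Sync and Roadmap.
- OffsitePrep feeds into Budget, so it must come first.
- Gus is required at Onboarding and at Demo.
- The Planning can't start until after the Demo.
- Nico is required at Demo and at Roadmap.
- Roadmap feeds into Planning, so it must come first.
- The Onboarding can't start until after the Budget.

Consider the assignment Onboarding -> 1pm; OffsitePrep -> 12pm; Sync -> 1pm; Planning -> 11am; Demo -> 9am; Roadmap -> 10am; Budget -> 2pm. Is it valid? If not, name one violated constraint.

No — it violates: The Onboarding can't start until after the Budget

Planning has to happen before Budget — holds.
Nico is required at Demo and at Roadmap — holds.
Pat is required at Onboarding and at Budget — holds.
OffsitePrep feeds into Budget, so it must come first — holds.
Planning has to happen before Onboarding — holds.
Mira needs to be at both Sync and Roadmap — holds.
The Sync can't start until after the OffsitePrep — holds.
The Onboarding can't start until after the Budget — violated.
Roadmap feeds into Planning, so it must come first — holds.
There are 3 rooms available — holds.
The Planning can't start until after the Demo — holds.
Gus is required at Onboarding and at Demo — holds.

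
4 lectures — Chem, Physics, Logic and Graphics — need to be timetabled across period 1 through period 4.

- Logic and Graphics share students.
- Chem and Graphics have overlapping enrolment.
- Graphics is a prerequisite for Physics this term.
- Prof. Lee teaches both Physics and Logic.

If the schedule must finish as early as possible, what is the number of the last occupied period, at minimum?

The precedence chain requires at least 2 distinct periods.
Could 2 periods be enough, i.e. nothing placed later than period 2? No: Physics must come after Graphics (at period 1 or later) → {period 2}; Graphics must come before Physics (at period 2 or earlier) → {period 1}; Logic can't share with Graphics (period 1) → {period 2}; Logic can't share with Physics (period 2) → nothing is left.
So 2 periods is not enough.
3 works (last occupied period: period 3): for example Logic -> period 3, Chem -> period 2, Physics -> period 2, Graphics -> period 1.

3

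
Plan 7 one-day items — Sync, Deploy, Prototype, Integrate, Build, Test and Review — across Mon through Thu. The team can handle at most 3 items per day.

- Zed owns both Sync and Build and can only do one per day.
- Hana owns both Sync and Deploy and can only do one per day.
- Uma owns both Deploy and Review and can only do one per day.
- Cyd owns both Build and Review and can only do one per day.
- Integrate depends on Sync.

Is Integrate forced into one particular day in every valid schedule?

Integrate can be Tue (e.g. Deploy -> Tue; Prototype -> Mon; Test -> Mon; Sync -> Mon; Build -> Tue; Review -> Wed; Integrate -> Tue) or Wed (e.g. Deploy in Tue; Build in Tue; Prototype in Mon; Sync in Mon; Review in Wed; Test in Mon; Integrate in Wed).

No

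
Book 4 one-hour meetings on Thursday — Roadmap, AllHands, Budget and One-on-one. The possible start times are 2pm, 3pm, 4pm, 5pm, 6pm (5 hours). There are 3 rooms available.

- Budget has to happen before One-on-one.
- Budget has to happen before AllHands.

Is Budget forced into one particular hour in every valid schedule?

Budget can be 2pm (e.g. AllHands -> 3pm; One-on-one -> 3pm; Roadmap -> 2pm; Budget -> 2pm) or 3pm (e.g. Budget -> 3pm, AllHands -> 4pm, One-on-one -> 4pm, Roadmap -> 2pm).

No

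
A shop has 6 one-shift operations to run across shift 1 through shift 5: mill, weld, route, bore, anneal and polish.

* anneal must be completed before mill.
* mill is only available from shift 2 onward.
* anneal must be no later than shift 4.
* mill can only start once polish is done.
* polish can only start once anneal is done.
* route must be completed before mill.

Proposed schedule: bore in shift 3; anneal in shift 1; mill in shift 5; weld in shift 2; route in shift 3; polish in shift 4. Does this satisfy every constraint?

anneal must be no later than shift 4 — holds.
anneal must be completed before mill — holds.
mill can only start once polish is done — holds.
polish can only start once anneal is done — holds.
route must be completed before mill — holds.
mill is only available from shift 2 onward — holds.

Valid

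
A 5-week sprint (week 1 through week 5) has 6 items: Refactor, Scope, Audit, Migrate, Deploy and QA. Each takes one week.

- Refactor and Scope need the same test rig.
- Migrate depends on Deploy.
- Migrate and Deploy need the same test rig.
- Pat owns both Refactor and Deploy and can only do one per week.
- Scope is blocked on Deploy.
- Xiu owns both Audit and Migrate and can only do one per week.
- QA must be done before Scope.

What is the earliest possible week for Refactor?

Refactor at week 1 is achievable: Refactor -> week 1; Migrate -> week 3; Audit -> week 1; QA -> week 1; Scope -> week 3; Deploy -> week 2.

week 1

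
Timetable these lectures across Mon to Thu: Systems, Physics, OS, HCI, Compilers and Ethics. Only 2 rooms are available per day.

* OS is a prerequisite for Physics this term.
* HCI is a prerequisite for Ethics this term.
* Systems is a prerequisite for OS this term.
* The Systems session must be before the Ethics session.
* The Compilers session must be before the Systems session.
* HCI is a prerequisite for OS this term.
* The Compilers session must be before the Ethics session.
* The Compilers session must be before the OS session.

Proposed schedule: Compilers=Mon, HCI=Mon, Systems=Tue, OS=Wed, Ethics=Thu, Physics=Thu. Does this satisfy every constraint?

Yes, all constraints hold

HCI is a prerequisite for OS this term — holds.
Systems is a prerequisite for OS this term — holds.
The Systems session must be before the Ethics session — holds.
The Compilers session must be before the OS session — holds.
OS is a prerequisite for Physics this term — holds.
The Compilers session must be before the Systems session — holds.
The Compilers session must be before the Ethics session — holds.
HCI is a prerequisite for Ethics this term — holds.
Only 2 rooms are available per day — holds.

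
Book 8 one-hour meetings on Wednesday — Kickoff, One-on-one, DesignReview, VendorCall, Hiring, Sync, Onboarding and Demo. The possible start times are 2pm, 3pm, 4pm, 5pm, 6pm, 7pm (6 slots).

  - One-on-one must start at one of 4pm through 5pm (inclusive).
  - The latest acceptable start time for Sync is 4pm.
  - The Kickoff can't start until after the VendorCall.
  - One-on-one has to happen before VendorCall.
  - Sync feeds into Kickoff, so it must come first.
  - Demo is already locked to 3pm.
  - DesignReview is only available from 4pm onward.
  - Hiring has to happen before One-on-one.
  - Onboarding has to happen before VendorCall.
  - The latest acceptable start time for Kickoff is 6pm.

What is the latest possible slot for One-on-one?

One-on-one is available from 4pm; One-on-one's own window allows nothing later than 5pm; downstream work caps One-on-one at 4pm.
One-on-one at 4pm is achievable: One-on-one -> 4pm, Demo -> 3pm, Onboarding -> 2pm, DesignReview -> 4pm, Hiring -> 2pm, Sync -> 2pm, Kickoff -> 6pm, VendorCall -> 5pm.

4pm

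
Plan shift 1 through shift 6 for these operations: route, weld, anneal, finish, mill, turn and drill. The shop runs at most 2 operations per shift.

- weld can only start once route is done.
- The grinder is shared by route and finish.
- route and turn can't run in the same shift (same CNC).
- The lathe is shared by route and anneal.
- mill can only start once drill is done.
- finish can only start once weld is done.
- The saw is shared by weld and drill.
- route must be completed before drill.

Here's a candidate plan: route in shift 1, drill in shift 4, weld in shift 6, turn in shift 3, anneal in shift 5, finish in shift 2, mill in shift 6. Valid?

route must be completed before drill — holds.
route and turn can't run in the same shift (same CNC) — holds.
The shop runs at most 2 operations per shift — holds.
The saw is shared by weld and drill — holds.
mill can only start once drill is done — holds.
finish can only start once weld is done — violated.
The lathe is shared by route and anneal — holds.
The grinder is shared by route and finish — holds.
weld can only start once route is done — holds.

Invalid. finish can only start once weld is done.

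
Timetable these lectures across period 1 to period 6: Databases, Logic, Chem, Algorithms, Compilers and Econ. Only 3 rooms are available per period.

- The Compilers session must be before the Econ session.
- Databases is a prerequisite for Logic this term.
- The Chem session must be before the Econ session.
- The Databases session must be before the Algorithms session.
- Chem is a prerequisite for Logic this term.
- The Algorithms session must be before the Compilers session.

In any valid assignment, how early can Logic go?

period 2

Precedence pushes Logic to at least period 2.
Logic at period 2 is achievable: Databases -> period 1, Algorithms -> period 2, Chem -> period 1, Compilers -> period 3, Logic -> period 2, Econ -> period 4.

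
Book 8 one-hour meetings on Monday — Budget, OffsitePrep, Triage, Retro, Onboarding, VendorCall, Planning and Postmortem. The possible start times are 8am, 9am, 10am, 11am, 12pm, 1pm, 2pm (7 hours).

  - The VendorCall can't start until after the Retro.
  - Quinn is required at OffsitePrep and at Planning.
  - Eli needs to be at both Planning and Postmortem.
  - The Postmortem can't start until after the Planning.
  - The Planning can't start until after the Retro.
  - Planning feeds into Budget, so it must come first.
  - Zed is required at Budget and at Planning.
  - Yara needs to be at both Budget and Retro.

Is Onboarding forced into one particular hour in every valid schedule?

Onboarding can be 8am (e.g. Retro in 8am; Budget in 10am; Postmortem in 10am; VendorCall in 9am; Planning in 9am; OffsitePrep in 8am; Onboarding in 8am; Triage in 8am) or 9am (e.g. Postmortem in 10am, VendorCall in 9am, Retro in 8am, Onboarding in 9am, Budget in 10am, Triage in 8am, Planning in 9am, OffsitePrep in 8am).

No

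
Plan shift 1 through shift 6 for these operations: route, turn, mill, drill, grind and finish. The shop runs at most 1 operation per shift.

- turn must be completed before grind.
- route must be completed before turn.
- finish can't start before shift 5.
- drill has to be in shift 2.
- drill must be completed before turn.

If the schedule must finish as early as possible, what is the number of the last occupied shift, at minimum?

The precedence chain requires at least 3 distinct shifts.
With at most 1 per shift and 6 operations, at least 6 shifts are needed.
finish can't be placed before shift 5, so the schedule must run through at least shift 5.
6 works (last occupied shift: shift 6): for example mill in shift 6; turn in shift 3; route in shift 1; drill in shift 2; grind in shift 4; finish in shift 5.

6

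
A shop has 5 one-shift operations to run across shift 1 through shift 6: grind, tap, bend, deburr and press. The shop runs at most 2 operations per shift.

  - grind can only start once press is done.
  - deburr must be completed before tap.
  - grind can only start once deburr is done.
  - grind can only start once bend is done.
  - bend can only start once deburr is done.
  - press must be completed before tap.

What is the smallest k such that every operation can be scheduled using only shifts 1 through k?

The precedence chain requires at least 3 distinct shifts.
With at most 2 per shift and 5 operations, at least 3 shifts are needed.
3 works (last occupied shift: shift 3): for example tap=shift 2, bend=shift 2, press=shift 1, grind=shift 3, deburr=shift 1.

3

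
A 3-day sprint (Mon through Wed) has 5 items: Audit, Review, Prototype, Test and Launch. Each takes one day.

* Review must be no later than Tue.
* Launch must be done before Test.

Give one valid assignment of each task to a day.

Prototype in Mon; Review in Mon; Launch in Mon; Audit in Mon; Test in Tue

Checking: Launch(Mon) before Test(Tue); Review=Mon in [Mon,Tue].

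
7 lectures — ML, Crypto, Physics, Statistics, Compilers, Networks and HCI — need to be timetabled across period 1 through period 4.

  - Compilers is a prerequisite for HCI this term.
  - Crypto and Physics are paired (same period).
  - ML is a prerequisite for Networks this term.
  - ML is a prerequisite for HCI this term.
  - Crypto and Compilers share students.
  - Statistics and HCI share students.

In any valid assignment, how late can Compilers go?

Downstream work caps Compilers at period 3.
Compilers at period 3 is achievable: Networks=period 2; Compilers=period 3; Statistics=period 1; HCI=period 4; Physics=period 1; ML=period 1; Crypto=period 1.

period 3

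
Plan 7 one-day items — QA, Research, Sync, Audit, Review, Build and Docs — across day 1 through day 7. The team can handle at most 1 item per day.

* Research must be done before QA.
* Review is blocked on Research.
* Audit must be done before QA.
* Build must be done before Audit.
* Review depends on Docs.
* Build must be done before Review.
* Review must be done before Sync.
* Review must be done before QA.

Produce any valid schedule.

Build in day 2; Sync in day 7; Audit in day 5; QA in day 6; Review in day 4; Docs in day 3; Research in day 1

Checking: Review(day 4) before Sync(day 7); Review(day 4) before QA(day 6); Docs(day 3) before Review(day 4); Research(day 1) before Review(day 4); Build(day 2) before Audit(day 5); Build(day 2) before Review(day 4); Audit(day 5) before QA(day 6); Research(day 1) before QA(day 6); max 1 per day (cap 1).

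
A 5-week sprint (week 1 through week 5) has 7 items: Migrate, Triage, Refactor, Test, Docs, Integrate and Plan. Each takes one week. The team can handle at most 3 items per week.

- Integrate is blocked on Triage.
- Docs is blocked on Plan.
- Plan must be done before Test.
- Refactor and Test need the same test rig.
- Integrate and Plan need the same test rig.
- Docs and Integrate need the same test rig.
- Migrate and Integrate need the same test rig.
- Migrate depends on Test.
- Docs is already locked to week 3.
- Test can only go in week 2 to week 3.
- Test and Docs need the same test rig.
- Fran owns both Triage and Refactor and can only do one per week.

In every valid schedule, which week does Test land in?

Test's window is week 2–week 3.
Docs is fixed at week 3, and Test can't share a week with Docs.
So Test must be week 2.

week 2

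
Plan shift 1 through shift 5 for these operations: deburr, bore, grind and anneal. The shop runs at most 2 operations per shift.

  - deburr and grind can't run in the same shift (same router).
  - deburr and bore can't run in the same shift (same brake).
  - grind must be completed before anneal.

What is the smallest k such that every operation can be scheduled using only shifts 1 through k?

The precedence chain requires at least 2 distinct shifts.
With at most 2 per shift and 4 operations, at least 2 shifts are needed.
2 works (last occupied shift: shift 2): for example bore in shift 1; grind in shift 1; anneal in shift 2; deburr in shift 2.

2 shifts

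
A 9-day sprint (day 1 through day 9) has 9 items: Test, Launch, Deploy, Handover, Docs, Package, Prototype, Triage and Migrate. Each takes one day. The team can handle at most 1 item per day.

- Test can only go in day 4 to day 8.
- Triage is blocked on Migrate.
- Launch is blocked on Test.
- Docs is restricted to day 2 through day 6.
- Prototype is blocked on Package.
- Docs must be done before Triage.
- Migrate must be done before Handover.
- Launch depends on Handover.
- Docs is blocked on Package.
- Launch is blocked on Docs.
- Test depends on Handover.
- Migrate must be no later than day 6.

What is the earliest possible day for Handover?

day 2

Precedence pushes Handover to at least day 2; downstream work caps Handover at day 7.
Handover at day 2 is achievable: Migrate in day 1, Launch in day 6, Handover in day 2, Deploy in day 9, Test in day 5, Triage in day 7, Prototype in day 8, Docs in day 4, Package in day 3.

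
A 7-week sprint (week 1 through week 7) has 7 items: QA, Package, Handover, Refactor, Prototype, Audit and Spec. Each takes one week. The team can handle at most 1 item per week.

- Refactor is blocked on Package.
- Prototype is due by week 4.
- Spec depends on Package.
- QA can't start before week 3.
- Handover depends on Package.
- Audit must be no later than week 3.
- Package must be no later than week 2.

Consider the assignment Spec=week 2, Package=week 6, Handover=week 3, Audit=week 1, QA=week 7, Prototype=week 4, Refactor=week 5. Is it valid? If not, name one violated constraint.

Audit must be no later than week 3 — holds.
QA can't start before week 3 — holds.
Refactor is blocked on Package — violated.
The team can handle at most 1 item per week — holds.
Package must be no later than week 2 — violated.
Spec depends on Package — violated.
Prototype is due by week 4 — holds.
Handover depends on Package — violated.

Invalid. Spec depends on Package.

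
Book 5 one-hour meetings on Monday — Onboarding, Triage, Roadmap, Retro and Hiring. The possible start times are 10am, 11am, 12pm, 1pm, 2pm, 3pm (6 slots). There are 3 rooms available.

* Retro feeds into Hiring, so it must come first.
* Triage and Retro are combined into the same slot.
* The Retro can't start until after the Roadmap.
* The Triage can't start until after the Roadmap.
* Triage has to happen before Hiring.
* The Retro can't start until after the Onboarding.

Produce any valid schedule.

Triage=11am, Hiring=12pm, Onboarding=10am, Roadmap=10am, Retro=11am

Checking: Roadmap(10am) before Retro(11am); Retro(11am) before Hiring(12pm); Triage(11am) before Hiring(12pm); Onboarding(10am) before Retro(11am); Roadmap(10am) before Triage(11am); Triage = Retro = 11am; max 2 per slot (cap 3).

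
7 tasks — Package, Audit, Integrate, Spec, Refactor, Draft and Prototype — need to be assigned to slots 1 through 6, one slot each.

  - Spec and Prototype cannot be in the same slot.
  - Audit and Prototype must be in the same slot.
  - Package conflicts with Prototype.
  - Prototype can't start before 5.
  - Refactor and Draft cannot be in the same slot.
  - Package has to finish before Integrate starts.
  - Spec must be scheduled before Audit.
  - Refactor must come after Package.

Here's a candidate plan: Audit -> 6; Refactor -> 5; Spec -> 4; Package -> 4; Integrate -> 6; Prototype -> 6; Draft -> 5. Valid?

Spec and Prototype cannot be in the same slot — holds.
Audit and Prototype must be in the same slot — holds.
Prototype can't start before 5 — holds.
Package conflicts with Prototype — holds.
Refactor and Draft cannot be in the same slot — violated.
Spec must be scheduled before Audit — holds.
Package has to finish before Integrate starts — holds.
Refactor must come after Package — holds.

No — it violates: Refactor and Draft cannot be in the same slot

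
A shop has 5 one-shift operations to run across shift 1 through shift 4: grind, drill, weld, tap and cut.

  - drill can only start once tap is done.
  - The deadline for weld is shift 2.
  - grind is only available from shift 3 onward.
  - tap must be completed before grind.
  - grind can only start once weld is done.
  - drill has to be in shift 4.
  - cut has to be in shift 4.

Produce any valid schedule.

tap -> shift 1; drill -> shift 4; weld -> shift 1; cut -> shift 4; grind -> shift 3

Checking: tap(shift 1) before grind(shift 3); weld(shift 1) before grind(shift 3); tap(shift 1) before drill(shift 4); grind=shift 3 in [shift 3,shift 4]; weld=shift 1 in [shift 1,shift 2]; cut=shift 4 in [shift 4,shift 4]; drill=shift 4 in [shift 4,shift 4].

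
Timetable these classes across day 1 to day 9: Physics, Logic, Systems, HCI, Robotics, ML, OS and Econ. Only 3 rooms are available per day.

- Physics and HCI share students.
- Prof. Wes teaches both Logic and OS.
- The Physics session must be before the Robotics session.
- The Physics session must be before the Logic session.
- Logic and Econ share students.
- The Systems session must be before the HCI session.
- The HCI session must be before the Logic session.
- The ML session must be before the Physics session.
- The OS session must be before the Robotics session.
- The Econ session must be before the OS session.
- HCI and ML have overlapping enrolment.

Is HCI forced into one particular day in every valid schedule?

No

HCI can be day 2 (e.g. Econ in day 1, Physics in day 3, ML in day 1, Robotics in day 4, Systems in day 1, HCI in day 2, Logic in day 4, OS in day 2) or day 3 (e.g. Econ in day 1; Physics in day 2; Robotics in day 3; Systems in day 1; OS in day 2; HCI in day 3; ML in day 1; Logic in day 4).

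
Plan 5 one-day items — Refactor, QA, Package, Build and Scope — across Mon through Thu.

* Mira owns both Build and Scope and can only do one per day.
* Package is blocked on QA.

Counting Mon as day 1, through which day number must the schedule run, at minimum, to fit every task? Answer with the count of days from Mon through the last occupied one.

2

The precedence chain requires at least 2 distinct days.
2 works (last occupied day: Tue): for example Refactor -> Mon; Package -> Tue; QA -> Mon; Build -> Mon; Scope -> Tue.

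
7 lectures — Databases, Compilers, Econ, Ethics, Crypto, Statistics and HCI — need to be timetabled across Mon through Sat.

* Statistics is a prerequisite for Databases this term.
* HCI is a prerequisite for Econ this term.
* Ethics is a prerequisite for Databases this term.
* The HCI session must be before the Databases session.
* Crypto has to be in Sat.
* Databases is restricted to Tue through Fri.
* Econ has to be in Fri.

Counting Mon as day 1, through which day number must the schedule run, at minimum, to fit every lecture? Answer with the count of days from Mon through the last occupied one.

6

The precedence chain requires at least 2 distinct days.
Crypto can't be placed before Sat — that is day 6 counting from Mon — so the schedule must run through at least 6 days.
6 works (last occupied day: Sat): for example Compilers in Mon; Crypto in Sat; Econ in Fri; Databases in Tue; HCI in Mon; Ethics in Mon; Statistics in Mon.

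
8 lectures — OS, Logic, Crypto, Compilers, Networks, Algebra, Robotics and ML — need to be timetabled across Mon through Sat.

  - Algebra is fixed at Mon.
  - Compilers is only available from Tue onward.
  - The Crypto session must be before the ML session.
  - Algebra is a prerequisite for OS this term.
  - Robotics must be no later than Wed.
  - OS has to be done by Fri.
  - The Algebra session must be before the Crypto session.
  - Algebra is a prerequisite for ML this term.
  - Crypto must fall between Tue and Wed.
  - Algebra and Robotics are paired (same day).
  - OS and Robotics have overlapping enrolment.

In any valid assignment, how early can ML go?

Wed

Precedence pushes ML to at least Wed.
ML at Wed is achievable: Crypto in Tue; Networks in Mon; Logic in Mon; OS in Tue; Compilers in Tue; Robotics in Mon; Algebra in Mon; ML in Wed.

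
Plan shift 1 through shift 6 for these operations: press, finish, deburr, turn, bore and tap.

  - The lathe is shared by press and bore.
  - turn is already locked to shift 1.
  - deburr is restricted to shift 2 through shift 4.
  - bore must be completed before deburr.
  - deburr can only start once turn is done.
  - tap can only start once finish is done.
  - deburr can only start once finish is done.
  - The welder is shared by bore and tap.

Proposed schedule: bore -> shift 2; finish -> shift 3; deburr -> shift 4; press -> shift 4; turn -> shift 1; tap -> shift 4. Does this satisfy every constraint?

Yes

tap can only start once finish is done — holds.
deburr can only start once finish is done — holds.
deburr is restricted to shift 2 through shift 4 — holds.
deburr can only start once turn is done — holds.
The lathe is shared by press and bore — holds.
turn is already locked to shift 1 — holds.
The welder is shared by bore and tap — holds.
bore must be completed before deburr — holds.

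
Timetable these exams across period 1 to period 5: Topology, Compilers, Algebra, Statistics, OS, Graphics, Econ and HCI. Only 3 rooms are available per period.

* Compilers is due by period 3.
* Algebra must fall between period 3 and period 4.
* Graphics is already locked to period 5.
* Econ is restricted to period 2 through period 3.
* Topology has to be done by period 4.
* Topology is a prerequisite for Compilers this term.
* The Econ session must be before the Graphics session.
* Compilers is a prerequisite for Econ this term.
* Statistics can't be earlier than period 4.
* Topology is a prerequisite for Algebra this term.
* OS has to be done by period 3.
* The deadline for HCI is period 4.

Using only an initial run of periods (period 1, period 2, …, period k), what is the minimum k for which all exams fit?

5

The precedence chain requires at least 4 distinct periods.
With at most 3 per period and 8 exams, at least 3 periods are needed.
Graphics can't be placed before period 5, so the schedule must run through at least period 5.
5 works (last occupied period: period 5): for example OS in period 1; Statistics in period 4; Compilers in period 2; Econ in period 3; Algebra in period 3; Graphics in period 5; Topology in period 1; HCI in period 1.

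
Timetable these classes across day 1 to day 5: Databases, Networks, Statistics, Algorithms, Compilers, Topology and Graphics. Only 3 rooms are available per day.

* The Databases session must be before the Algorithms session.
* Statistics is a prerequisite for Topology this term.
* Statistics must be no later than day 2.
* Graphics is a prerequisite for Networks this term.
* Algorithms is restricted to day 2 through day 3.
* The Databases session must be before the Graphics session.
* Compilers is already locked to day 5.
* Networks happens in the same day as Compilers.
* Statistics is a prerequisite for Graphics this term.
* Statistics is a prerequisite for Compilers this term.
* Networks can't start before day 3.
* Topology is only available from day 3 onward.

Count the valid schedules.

Splitting on Databases: it can be day 1 (30), day 2 (12). Listing each branch's schedules as (Networks, Statistics, Algorithms, Compilers, Topology, Graphics) by day number:
Databases=day 1: (5,1,2,5,3,2) (5,1,2,5,3,3) (5,1,2,5,3,4) (5,1,2,5,4,2) (5,1,2,5,4,3) (5,1,2,5,4,4) (5,1,2,5,5,2) (5,1,2,5,5,3) (5,1,2,5,5,4) (5,1,3,5,3,2) (5,1,3,5,3,3) (5,1,3,5,3,4) (5,1,3,5,4,2) (5,1,3,5,4,3) (5,1,3,5,4,4) (5,1,3,5,5,2) (5,1,3,5,5,3) (5,1,3,5,5,4) (5,2,2,5,3,3) (5,2,2,5,3,4) (5,2,2,5,4,3) (5,2,2,5,4,4) (5,2,2,5,5,3) (5,2,2,5,5,4) (5,2,3,5,3,3) (5,2,3,5,3,4) (5,2,3,5,4,3) (5,2,3,5,4,4) (5,2,3,5,5,3) (5,2,3,5,5,4) — 30.
Databases=day 2: (5,1,3,5,3,3) (5,1,3,5,3,4) (5,1,3,5,4,3) (5,1,3,5,4,4) (5,1,3,5,5,3) (5,1,3,5,5,4) (5,2,3,5,3,3) (5,2,3,5,3,4) (5,2,3,5,4,3) (5,2,3,5,4,4) (5,2,3,5,5,3) (5,2,3,5,5,4) — 12.
Summing: 30 + 12 = 42.

42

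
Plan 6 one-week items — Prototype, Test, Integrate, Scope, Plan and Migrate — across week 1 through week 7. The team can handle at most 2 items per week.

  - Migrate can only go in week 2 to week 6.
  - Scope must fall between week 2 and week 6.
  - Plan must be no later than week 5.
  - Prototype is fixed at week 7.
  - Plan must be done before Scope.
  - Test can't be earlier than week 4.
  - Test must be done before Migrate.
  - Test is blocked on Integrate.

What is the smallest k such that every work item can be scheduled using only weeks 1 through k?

7 weeks

The precedence chain requires at least 3 distinct weeks.
With at most 2 per week and 6 work items, at least 3 weeks are needed.
Prototype can't be placed before week 7, so the schedule must run through at least week 7.
7 works (last occupied week: week 7): for example Prototype in week 7, Test in week 4, Integrate in week 1, Scope in week 2, Migrate in week 5, Plan in week 1.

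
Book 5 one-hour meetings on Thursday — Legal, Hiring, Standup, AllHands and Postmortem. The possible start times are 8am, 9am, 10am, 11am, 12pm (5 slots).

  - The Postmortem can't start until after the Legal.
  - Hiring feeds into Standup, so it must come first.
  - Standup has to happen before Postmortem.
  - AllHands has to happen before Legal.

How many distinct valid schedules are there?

Splitting on Legal: it can be 9am (10), 10am (18), 11am (18). Listing each branch's schedules as (Hiring, Standup, AllHands, Postmortem):
Legal=9am: (8am,9am,8am,10am) (8am,9am,8am,11am) (8am,9am,8am,12pm) (8am,10am,8am,11am) (8am,10am,8am,12pm) (8am,11am,8am,12pm) (9am,10am,8am,11am) (9am,10am,8am,12pm) (9am,11am,8am,12pm) (10am,11am,8am,12pm) — 10.
Legal=10am: (8am,9am,8am,11am) (8am,9am,8am,12pm) (8am,9am,9am,11am) (8am,9am,9am,12pm) (8am,10am,8am,11am) (8am,10am,8am,12pm) (8am,10am,9am,11am) (8am,10am,9am,12pm) (8am,11am,8am,12pm) (8am,11am,9am,12pm) (9am,10am,8am,11am) (9am,10am,8am,12pm) (9am,10am,9am,11am) (9am,10am,9am,12pm) (9am,11am,8am,12pm) (9am,11am,9am,12pm) (10am,11am,8am,12pm) (10am,11am,9am,12pm) — 18.
Legal=11am: (8am,9am,8am,12pm) (8am,9am,9am,12pm) (8am,9am,10am,12pm) (8am,10am,8am,12pm) (8am,10am,9am,12pm) (8am,10am,10am,12pm) (8am,11am,8am,12pm) (8am,11am,9am,12pm) (8am,11am,10am,12pm) (9am,10am,8am,12pm) (9am,10am,9am,12pm) (9am,10am,10am,12pm) (9am,11am,8am,12pm) (9am,11am,9am,12pm) (9am,11am,10am,12pm) (10am,11am,8am,12pm) (10am,11am,9am,12pm) (10am,11am,10am,12pm) — 18.
Summing: 10 + 18 + 18 = 46.

46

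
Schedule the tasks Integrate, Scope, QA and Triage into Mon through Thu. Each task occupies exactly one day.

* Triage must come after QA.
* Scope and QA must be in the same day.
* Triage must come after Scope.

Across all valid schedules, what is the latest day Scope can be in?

Wed

Downstream work caps Scope at Wed.
Scope at Wed is achievable: Integrate in Mon; QA in Wed; Scope in Wed; Triage in Thu.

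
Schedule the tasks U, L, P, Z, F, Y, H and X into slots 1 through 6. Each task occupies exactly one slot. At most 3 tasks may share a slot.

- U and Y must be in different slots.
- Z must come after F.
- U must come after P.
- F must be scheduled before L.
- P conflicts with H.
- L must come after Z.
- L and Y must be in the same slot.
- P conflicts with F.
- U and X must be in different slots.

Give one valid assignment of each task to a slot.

Z=2; H=1; U=4; Y=3; P=2; X=1; L=3; F=1

Checking: F(1) before L(3); F(1) before Z(2); Z(2) before L(3); P(2) before U(4); U(4) != Y(3); P(2) != H(1); U(4) != X(1); P(2) != F(1); L = Y = 3; max 3 per slot (cap 3).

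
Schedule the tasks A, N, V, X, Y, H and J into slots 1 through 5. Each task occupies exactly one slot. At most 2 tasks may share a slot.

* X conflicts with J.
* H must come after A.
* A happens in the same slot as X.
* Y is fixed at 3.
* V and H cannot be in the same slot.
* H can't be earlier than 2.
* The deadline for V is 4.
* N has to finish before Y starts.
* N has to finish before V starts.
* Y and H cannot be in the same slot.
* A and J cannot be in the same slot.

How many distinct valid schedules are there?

35

Splitting on A: it can be 1 (15), 2 (10), 4 (10). Listing each branch's schedules as (N, V, X, Y, H, J):
A=1: (2,3,1,3,2,4) (2,3,1,3,2,5) (2,3,1,3,4,2) (2,3,1,3,4,4) (2,3,1,3,4,5) (2,3,1,3,5,2) (2,3,1,3,5,4) (2,3,1,3,5,5) (2,4,1,3,2,3) (2,4,1,3,2,4) (2,4,1,3,2,5) (2,4,1,3,5,2) (2,4,1,3,5,3) (2,4,1,3,5,4) (2,4,1,3,5,5) — 15.
A=2: (1,3,2,3,4,1) (1,3,2,3,4,4) (1,3,2,3,4,5) (1,3,2,3,5,1) (1,3,2,3,5,4) (1,3,2,3,5,5) (1,4,2,3,5,1) (1,4,2,3,5,3) (1,4,2,3,5,4) (1,4,2,3,5,5) — 10.
A=4: (1,2,4,3,5,1) (1,2,4,3,5,2) (1,2,4,3,5,3) (1,2,4,3,5,5) (1,3,4,3,5,1) (1,3,4,3,5,2) (1,3,4,3,5,5) (2,3,4,3,5,1) (2,3,4,3,5,2) (2,3,4,3,5,5) — 10.
Summing: 15 + 10 + 10 = 35.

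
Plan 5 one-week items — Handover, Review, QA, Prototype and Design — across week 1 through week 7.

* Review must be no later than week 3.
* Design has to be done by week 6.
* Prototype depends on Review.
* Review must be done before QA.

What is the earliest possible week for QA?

week 2

Precedence pushes QA to at least week 2.
QA at week 2 is achievable: QA -> week 2; Prototype -> week 2; Design -> week 1; Review -> week 1; Handover -> week 1.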